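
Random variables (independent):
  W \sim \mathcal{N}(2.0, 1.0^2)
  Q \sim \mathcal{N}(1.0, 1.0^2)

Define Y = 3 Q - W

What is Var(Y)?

For independent RVs: Var(aX + bY) = a²Var(X) + b²Var(Y)
Var(W) = 1
Var(Q) = 1
Var(Y) = (-1)²*1 + 3²*1
= 1*1 + 9*1 = 10

10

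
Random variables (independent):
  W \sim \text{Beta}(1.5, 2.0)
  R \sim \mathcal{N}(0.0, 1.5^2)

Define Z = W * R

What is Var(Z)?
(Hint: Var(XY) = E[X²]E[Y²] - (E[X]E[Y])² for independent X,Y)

Var(XY) = E[X²]E[Y²] - (E[X]E[Y])²
E[W] = 0.42857143, Var(W) = 0.054421769
E[R] = 0, Var(R) = 2.25
E[W²] = 0.054421769 + 0.42857143² = 0.23809524
E[R²] = 2.25 + 0² = 2.25
Var(Z) = 0.23809524*2.25 - (0.42857143*0)²
= 0.53571429 - 0 = 0.53571429

0.53571429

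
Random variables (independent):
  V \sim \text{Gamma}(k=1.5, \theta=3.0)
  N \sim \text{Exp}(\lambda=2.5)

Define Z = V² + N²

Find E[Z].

E[Z] = E[V²] + E[N²]
E[V²] = Var(V) + E[V]² = 13.5 + 20.25 = 33.75
E[N²] = Var(N) + E[N]² = 0.16 + 0.16 = 0.32
E[Z] = 33.75 + 0.32 = 34.07

34.07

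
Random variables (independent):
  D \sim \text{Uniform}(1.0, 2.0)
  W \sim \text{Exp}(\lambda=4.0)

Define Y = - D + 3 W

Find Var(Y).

For independent RVs: Var(aX + bY) = a²Var(X) + b²Var(Y)
Var(D) = 0.083333333
Var(W) = 0.0625
Var(Y) = (-1)²*0.083333333 + 3²*0.0625
= 1*0.083333333 + 9*0.0625 = 0.64583333

0.64583333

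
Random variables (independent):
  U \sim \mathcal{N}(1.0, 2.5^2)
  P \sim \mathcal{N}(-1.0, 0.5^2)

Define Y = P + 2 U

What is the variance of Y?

For independent RVs: Var(aX + bY) = a²Var(X) + b²Var(Y)
Var(U) = 6.25
Var(P) = 0.25
Var(Y) = 2²*6.25 + 1²*0.25
= 4*6.25 + 1*0.25 = 25.25

25.25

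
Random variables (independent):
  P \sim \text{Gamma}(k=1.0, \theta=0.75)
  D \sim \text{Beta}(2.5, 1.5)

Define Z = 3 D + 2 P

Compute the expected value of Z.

E[Z] = 2*E[P] + 3*E[D]
E[P] = 0.75
E[D] = 0.625
E[Z] = 2*0.75 + 3*0.625 = 3.375

3.375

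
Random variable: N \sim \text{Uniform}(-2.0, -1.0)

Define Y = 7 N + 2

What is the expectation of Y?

For Y = 7N + 2:
E[Y] = 7 * E[N] + 2
E[N] = (-2 - 1)/2 = -1.5
E[Y] = 7 * (-1.5) + 2 = -8.5

-8.5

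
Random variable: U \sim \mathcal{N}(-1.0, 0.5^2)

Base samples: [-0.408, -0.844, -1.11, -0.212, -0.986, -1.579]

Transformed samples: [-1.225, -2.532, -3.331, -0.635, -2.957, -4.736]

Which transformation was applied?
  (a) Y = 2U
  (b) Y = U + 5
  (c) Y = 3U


Checking option (c) Y = 3U:
  U = -0.408 -> Y = -1.225 ✓
  U = -0.844 -> Y = -2.532 ✓
  U = -1.11 -> Y = -3.331 ✓
All samples match this transformation.

(c) 3U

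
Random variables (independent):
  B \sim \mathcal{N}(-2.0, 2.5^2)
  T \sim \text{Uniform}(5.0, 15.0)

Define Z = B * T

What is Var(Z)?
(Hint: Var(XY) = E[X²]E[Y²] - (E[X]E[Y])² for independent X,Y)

Var(XY) = E[X²]E[Y²] - (E[X]E[Y])²
E[B] = -2, Var(B) = 6.25
E[T] = 10, Var(T) = 8.3333333
E[B²] = 6.25 + (-2)² = 10.25
E[T²] = 8.3333333 + 10² = 108.33333
Var(Z) = 10.25*108.33333 - (-2*10)²
= 1110.4167 - 400 = 710.41667

710.41667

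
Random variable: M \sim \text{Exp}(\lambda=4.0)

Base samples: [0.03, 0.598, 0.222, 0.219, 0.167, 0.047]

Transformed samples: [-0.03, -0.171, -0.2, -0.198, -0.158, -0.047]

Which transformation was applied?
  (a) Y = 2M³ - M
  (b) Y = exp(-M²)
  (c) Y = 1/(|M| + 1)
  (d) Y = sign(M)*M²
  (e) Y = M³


Checking option (a) Y = 2M³ - M:
  M = 0.03 -> Y = -0.03 ✓
  M = 0.598 -> Y = -0.171 ✓
  M = 0.222 -> Y = -0.2 ✓
All samples match this transformation.

(a) 2M³ - M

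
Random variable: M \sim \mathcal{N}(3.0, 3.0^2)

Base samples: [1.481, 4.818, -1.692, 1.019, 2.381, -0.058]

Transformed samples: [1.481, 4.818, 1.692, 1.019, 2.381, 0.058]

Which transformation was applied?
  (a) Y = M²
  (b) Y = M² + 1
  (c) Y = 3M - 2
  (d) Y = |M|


Checking option (d) Y = |M|:
  M = 1.481 -> Y = 1.481 ✓
  M = 4.818 -> Y = 4.818 ✓
  M = -1.692 -> Y = 1.692 ✓
All samples match this transformation.

(d) |M|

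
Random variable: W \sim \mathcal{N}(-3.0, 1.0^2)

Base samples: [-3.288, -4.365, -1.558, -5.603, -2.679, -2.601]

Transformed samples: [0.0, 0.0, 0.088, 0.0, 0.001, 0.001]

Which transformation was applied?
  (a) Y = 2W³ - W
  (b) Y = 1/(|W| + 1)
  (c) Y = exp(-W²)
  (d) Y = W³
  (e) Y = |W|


Checking option (c) Y = exp(-W²):
  W = -3.288 -> Y = 0.0 ✓
  W = -4.365 -> Y = 0.0 ✓
  W = -1.558 -> Y = 0.088 ✓
All samples match this transformation.

(c) exp(-W²)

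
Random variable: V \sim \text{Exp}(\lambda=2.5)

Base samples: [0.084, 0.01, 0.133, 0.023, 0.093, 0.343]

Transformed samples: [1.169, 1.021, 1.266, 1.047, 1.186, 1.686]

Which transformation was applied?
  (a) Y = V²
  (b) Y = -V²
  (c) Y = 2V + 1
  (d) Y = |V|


Checking option (c) Y = 2V + 1:
  V = 0.084 -> Y = 1.169 ✓
  V = 0.01 -> Y = 1.021 ✓
  V = 0.133 -> Y = 1.266 ✓
All samples match this transformation.

(c) 2V + 1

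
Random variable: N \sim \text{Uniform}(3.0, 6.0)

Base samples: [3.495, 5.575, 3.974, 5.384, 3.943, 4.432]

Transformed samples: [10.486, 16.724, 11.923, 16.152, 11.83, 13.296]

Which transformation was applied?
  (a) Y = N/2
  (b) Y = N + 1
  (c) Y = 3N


Checking option (c) Y = 3N:
  N = 3.495 -> Y = 10.486 ✓
  N = 5.575 -> Y = 16.724 ✓
  N = 3.974 -> Y = 11.923 ✓
All samples match this transformation.

(c) 3N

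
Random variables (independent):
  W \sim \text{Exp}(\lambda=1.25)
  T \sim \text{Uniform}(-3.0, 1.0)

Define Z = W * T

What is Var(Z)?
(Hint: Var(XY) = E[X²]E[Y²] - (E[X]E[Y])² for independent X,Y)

Var(XY) = E[X²]E[Y²] - (E[X]E[Y])²
E[W] = 0.8, Var(W) = 0.64
E[T] = -1, Var(T) = 1.3333333
E[W²] = 0.64 + 0.8² = 1.28
E[T²] = 1.3333333 + (-1)² = 2.3333333
Var(Z) = 1.28*2.3333333 - (0.8*(-1))²
= 2.9866667 - 0.64 = 2.3466667

2.3466667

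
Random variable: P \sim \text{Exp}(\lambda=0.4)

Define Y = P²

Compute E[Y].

Using E[X²] = Var(X) + (E[X])²:
E[P] = 2.5
Var(P) = 1/0.4^2 = 6.25
E[P²] = 6.25 + 2.5² = 6.25 + 6.25 = 12.5

12.5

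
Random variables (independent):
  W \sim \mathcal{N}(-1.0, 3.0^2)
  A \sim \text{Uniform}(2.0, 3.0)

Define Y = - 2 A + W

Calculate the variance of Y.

For independent RVs: Var(aX + bY) = a²Var(X) + b²Var(Y)
Var(W) = 9
Var(A) = 0.083333333
Var(Y) = 1²*9 + (-2)²*0.083333333
= 1*9 + 4*0.083333333 = 9.3333333

9.3333333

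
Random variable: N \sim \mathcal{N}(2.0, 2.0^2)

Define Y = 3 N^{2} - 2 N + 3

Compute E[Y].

E[Y] = 3*E[N²] - 2*E[N] + 3
E[N] = 2
E[N²] = Var(N) + (E[N])² = 4 + 4 = 8
E[Y] = 3*8 - 2*2 + 3 = 23

23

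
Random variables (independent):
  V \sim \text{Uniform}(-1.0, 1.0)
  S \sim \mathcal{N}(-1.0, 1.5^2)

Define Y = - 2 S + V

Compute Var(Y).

For independent RVs: Var(aX + bY) = a²Var(X) + b²Var(Y)
Var(V) = 0.33333333
Var(S) = 2.25
Var(Y) = 1²*0.33333333 + (-2)²*2.25
= 1*0.33333333 + 4*2.25 = 9.3333333

9.3333333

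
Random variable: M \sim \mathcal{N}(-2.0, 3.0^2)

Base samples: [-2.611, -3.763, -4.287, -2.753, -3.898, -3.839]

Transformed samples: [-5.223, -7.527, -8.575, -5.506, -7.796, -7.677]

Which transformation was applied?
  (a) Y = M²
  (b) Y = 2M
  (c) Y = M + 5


Checking option (b) Y = 2M:
  M = -2.611 -> Y = -5.223 ✓
  M = -3.763 -> Y = -7.527 ✓
  M = -4.287 -> Y = -8.575 ✓
All samples match this transformation.

(b) 2M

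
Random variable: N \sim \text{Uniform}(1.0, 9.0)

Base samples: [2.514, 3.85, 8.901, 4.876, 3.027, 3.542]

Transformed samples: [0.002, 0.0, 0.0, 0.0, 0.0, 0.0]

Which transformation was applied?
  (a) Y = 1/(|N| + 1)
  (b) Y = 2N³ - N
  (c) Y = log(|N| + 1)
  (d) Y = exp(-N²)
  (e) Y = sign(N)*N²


Checking option (d) Y = exp(-N²):
  N = 2.514 -> Y = 0.002 ✓
  N = 3.85 -> Y = 0.0 ✓
  N = 8.901 -> Y = 0.0 ✓
All samples match this transformation.

(d) exp(-N²)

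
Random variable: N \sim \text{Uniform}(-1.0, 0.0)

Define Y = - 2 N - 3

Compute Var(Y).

For Y = aN + b: Var(Y) = a² * Var(N)
Var(N) = (0 + 1)^2/12 = 0.083333333
Var(Y) = (-2)² * 0.083333333 = 4 * 0.083333333 = 0.33333333

0.33333333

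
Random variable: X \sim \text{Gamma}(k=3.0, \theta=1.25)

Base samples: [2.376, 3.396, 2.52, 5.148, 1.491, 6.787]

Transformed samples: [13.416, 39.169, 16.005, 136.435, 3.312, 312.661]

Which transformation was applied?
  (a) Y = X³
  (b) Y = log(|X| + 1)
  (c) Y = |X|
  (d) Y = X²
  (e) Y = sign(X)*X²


Checking option (a) Y = X³:
  X = 2.376 -> Y = 13.416 ✓
  X = 3.396 -> Y = 39.169 ✓
  X = 2.52 -> Y = 16.005 ✓
All samples match this transformation.

(a) X³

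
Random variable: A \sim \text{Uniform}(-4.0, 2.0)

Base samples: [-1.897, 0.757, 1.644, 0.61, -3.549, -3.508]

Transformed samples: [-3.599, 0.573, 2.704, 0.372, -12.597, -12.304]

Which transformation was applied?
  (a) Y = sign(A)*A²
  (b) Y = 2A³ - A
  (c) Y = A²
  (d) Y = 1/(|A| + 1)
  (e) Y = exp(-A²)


Checking option (a) Y = sign(A)*A²:
  A = -1.897 -> Y = -3.599 ✓
  A = 0.757 -> Y = 0.573 ✓
  A = 1.644 -> Y = 2.704 ✓
All samples match this transformation.

(a) sign(A)*A²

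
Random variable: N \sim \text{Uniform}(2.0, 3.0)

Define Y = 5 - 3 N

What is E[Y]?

For Y = -3N + 5:
E[Y] = -3 * E[N] + 5
E[N] = (2 + 3)/2 = 2.5
E[Y] = -3 * 2.5 + 5 = -2.5

-2.5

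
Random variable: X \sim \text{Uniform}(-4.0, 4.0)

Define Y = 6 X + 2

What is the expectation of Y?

For Y = 6X + 2:
E[Y] = 6 * E[X] + 2
E[X] = (-4 + 4)/2 = 0
E[Y] = 6 * 0 + 2 = 2

2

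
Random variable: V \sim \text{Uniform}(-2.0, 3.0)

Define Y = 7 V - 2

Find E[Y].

For Y = 7V - 2:
E[Y] = 7 * E[V] - 2
E[V] = (-2 + 3)/2 = 0.5
E[Y] = 7 * 0.5 - 2 = 1.5

1.5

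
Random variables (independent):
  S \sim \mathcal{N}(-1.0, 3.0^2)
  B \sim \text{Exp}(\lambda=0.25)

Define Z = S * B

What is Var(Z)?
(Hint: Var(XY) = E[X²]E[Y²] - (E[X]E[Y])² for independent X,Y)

Var(XY) = E[X²]E[Y²] - (E[X]E[Y])²
E[S] = -1, Var(S) = 9
E[B] = 4, Var(B) = 16
E[S²] = 9 + (-1)² = 10
E[B²] = 16 + 4² = 32
Var(Z) = 10*32 - (-1*4)²
= 320 - 16 = 304

304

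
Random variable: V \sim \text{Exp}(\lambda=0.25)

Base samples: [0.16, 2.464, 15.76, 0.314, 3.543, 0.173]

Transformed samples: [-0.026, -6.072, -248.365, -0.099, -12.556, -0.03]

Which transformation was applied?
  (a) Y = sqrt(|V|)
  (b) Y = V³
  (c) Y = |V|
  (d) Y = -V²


Checking option (d) Y = -V²:
  V = 0.16 -> Y = -0.026 ✓
  V = 2.464 -> Y = -6.072 ✓
  V = 15.76 -> Y = -248.365 ✓
All samples match this transformation.

(d) -V²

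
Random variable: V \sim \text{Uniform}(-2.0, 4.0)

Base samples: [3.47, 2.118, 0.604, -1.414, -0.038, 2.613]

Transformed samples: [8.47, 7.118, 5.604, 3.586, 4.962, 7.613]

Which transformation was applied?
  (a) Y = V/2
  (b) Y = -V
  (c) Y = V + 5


Checking option (c) Y = V + 5:
  V = 3.47 -> Y = 8.47 ✓
  V = 2.118 -> Y = 7.118 ✓
  V = 0.604 -> Y = 5.604 ✓
All samples match this transformation.

(c) V + 5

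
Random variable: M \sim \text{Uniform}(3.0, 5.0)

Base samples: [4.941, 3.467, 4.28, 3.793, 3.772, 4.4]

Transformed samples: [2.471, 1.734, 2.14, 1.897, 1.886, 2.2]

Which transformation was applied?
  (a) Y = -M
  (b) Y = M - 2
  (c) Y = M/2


Checking option (c) Y = M/2:
  M = 4.941 -> Y = 2.471 ✓
  M = 3.467 -> Y = 1.734 ✓
  M = 4.28 -> Y = 2.14 ✓
All samples match this transformation.

(c) M/2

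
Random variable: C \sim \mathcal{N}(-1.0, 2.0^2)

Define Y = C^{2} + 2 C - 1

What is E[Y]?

E[Y] = 1*E[C²] + 2*E[C] - 1
E[C] = -1
E[C²] = Var(C) + (E[C])² = 4 + 1 = 5
E[Y] = 1*5 + 2*(-1) - 1 = 2

2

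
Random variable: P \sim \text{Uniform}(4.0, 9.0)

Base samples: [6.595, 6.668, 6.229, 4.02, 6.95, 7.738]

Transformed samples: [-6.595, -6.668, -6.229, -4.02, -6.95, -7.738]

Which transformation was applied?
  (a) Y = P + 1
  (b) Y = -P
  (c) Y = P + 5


Checking option (b) Y = -P:
  P = 6.595 -> Y = -6.595 ✓
  P = 6.668 -> Y = -6.668 ✓
  P = 6.229 -> Y = -6.229 ✓
All samples match this transformation.

(b) -P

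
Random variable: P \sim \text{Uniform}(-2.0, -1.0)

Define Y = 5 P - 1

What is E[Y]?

For Y = 5P - 1:
E[Y] = 5 * E[P] - 1
E[P] = (-2 - 1)/2 = -1.5
E[Y] = 5 * (-1.5) - 1 = -8.5

-8.5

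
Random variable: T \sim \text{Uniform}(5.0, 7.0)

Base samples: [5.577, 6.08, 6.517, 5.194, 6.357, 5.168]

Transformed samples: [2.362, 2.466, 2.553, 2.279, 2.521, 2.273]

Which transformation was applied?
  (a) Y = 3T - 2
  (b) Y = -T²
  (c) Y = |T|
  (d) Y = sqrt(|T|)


Checking option (d) Y = sqrt(|T|):
  T = 5.577 -> Y = 2.362 ✓
  T = 6.08 -> Y = 2.466 ✓
  T = 6.517 -> Y = 2.553 ✓
All samples match this transformation.

(d) sqrt(|T|)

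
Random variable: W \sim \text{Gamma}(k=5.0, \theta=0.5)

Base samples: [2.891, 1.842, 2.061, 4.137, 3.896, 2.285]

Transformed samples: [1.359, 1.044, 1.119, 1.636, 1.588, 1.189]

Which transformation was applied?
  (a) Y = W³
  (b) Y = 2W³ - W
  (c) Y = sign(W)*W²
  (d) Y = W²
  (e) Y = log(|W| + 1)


Checking option (e) Y = log(|W| + 1):
  W = 2.891 -> Y = 1.359 ✓
  W = 1.842 -> Y = 1.044 ✓
  W = 2.061 -> Y = 1.119 ✓
All samples match this transformation.

(e) log(|W| + 1)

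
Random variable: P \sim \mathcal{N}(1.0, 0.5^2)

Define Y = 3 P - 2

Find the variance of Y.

For Y = aP + b: Var(Y) = a² * Var(P)
Var(P) = 0.5^2 = 0.25
Var(Y) = 3² * 0.25 = 9 * 0.25 = 2.25

2.25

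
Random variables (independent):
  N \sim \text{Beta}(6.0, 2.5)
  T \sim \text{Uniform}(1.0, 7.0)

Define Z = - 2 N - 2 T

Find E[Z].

E[Z] = -2*E[N] - 2*E[T]
E[N] = 0.70588235
E[T] = 4
E[Z] = -2*0.70588235 - 2*4 = -9.4117647

-9.4117647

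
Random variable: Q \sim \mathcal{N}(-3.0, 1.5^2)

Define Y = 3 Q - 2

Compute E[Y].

For Y = 3Q - 2:
E[Y] = 3 * E[Q] - 2
E[Q] = -3.0 = -3
E[Y] = 3 * (-3) - 2 = -11

-11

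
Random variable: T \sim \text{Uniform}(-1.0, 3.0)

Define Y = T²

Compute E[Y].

E[T²] = Var(T) + (E[T])² = 1.3333333 + 1 = 2.3333333

2.3333333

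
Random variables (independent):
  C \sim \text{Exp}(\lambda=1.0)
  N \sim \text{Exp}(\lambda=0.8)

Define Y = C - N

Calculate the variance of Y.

For independent RVs: Var(aX + bY) = a²Var(X) + b²Var(Y)
Var(C) = 1
Var(N) = 1.5625
Var(Y) = 1²*1 + (-1)²*1.5625
= 1*1 + 1*1.5625 = 2.5625

2.5625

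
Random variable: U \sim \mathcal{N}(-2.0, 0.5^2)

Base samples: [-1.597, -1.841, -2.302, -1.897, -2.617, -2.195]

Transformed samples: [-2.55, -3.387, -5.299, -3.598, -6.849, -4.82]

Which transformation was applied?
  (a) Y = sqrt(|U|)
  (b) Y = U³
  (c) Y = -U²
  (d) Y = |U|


Checking option (c) Y = -U²:
  U = -1.597 -> Y = -2.55 ✓
  U = -1.841 -> Y = -3.387 ✓
  U = -2.302 -> Y = -5.299 ✓
All samples match this transformation.

(c) -U²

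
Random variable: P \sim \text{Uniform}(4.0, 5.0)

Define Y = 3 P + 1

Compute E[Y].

For Y = 3P + 1:
E[Y] = 3 * E[P] + 1
E[P] = (4 + 5)/2 = 4.5
E[Y] = 3 * 4.5 + 1 = 14.5

14.5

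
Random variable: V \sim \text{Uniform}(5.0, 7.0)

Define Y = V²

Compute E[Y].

Using E[X²] = Var(X) + (E[X])²:
E[V] = 6
Var(V) = (7 - 5)^2/12 = 0.33333333
E[V²] = 0.33333333 + 6² = 0.33333333 + 36 = 36.333333

36.333333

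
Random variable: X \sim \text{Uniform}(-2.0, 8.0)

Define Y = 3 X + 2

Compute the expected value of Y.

For Y = 3X + 2:
E[Y] = 3 * E[X] + 2
E[X] = (-2 + 8)/2 = 3
E[Y] = 3 * 3 + 2 = 11

11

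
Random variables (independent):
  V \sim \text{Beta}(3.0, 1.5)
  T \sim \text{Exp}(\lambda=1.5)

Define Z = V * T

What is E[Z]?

For independent RVs: E[XY] = E[X]*E[Y]
E[V] = 0.66666667
E[T] = 0.66666667
E[Z] = 0.66666667 * 0.66666667 = 0.44444444

0.44444444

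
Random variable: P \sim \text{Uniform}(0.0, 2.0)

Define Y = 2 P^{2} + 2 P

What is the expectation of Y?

E[Y] = 2*E[P²] + 2*E[P]
E[P] = 1
E[P²] = Var(P) + (E[P])² = 0.33333333 + 1 = 1.3333333
E[Y] = 2*1.3333333 + 2*1 = 4.6666667

4.6666667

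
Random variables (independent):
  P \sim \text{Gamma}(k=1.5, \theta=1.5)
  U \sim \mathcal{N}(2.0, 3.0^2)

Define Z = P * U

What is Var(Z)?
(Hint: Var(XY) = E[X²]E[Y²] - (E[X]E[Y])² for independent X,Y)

Var(XY) = E[X²]E[Y²] - (E[X]E[Y])²
E[P] = 2.25, Var(P) = 3.375
E[U] = 2, Var(U) = 9
E[P²] = 3.375 + 2.25² = 8.4375
E[U²] = 9 + 2² = 13
Var(Z) = 8.4375*13 - (2.25*2)²
= 109.6875 - 20.25 = 89.4375

89.4375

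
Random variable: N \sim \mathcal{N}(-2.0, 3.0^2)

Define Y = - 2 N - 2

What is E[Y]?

For Y = -2N - 2:
E[Y] = -2 * E[N] - 2
E[N] = -2.0 = -2
E[Y] = -2 * (-2) - 2 = 2

2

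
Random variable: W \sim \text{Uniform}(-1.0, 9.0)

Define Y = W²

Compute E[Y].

Using E[X²] = Var(X) + (E[X])²:
E[W] = 4
Var(W) = (9 + 1)^2/12 = 8.3333333
E[W²] = 8.3333333 + 4² = 8.3333333 + 16 = 24.333333

24.333333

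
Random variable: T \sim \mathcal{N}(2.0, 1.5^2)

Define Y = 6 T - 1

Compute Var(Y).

For Y = aT + b: Var(Y) = a² * Var(T)
Var(T) = 1.5^2 = 2.25
Var(Y) = 6² * 2.25 = 36 * 2.25 = 81

81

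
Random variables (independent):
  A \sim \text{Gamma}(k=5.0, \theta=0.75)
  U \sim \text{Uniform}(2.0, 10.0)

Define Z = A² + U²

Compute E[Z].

E[Z] = E[A²] + E[U²]
E[A²] = Var(A) + E[A]² = 2.8125 + 14.0625 = 16.875
E[U²] = Var(U) + E[U]² = 5.3333333 + 36 = 41.333333
E[Z] = 16.875 + 41.333333 = 58.208333

58.208333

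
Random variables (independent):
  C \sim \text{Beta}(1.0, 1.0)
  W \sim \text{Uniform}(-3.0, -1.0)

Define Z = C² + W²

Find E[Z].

E[Z] = E[C²] + E[W²]
E[C²] = Var(C) + E[C]² = 0.083333333 + 0.25 = 0.33333333
E[W²] = Var(W) + E[W]² = 0.33333333 + 4 = 4.3333333
E[Z] = 0.33333333 + 4.3333333 = 4.6666667

4.6666667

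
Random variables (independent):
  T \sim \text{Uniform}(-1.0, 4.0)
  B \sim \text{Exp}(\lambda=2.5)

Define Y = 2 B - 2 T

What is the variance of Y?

For independent RVs: Var(aX + bY) = a²Var(X) + b²Var(Y)
Var(T) = 2.0833333
Var(B) = 0.16
Var(Y) = (-2)²*2.0833333 + 2²*0.16
= 4*2.0833333 + 4*0.16 = 8.9733333

8.9733333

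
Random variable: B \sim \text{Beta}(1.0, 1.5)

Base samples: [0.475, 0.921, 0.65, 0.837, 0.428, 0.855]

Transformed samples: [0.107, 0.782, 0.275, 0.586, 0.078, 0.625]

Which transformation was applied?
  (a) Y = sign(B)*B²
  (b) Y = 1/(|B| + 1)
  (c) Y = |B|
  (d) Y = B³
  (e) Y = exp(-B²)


Checking option (d) Y = B³:
  B = 0.475 -> Y = 0.107 ✓
  B = 0.921 -> Y = 0.782 ✓
  B = 0.65 -> Y = 0.275 ✓
All samples match this transformation.

(d) B³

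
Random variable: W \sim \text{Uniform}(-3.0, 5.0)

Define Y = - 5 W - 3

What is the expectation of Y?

For Y = -5W - 3:
E[Y] = -5 * E[W] - 3
E[W] = (-3 + 5)/2 = 1
E[Y] = -5 * 1 - 3 = -8

-8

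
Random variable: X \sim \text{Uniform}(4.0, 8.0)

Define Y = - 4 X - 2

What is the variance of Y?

For Y = aX + b: Var(Y) = a² * Var(X)
Var(X) = (8 - 4)^2/12 = 1.3333333
Var(Y) = (-4)² * 1.3333333 = 16 * 1.3333333 = 21.333333

21.333333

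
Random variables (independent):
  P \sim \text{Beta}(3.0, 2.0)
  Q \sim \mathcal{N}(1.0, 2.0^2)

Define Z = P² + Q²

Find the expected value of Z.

E[Z] = E[P²] + E[Q²]
E[P²] = Var(P) + E[P]² = 0.04 + 0.36 = 0.4
E[Q²] = Var(Q) + E[Q]² = 4 + 1 = 5
E[Z] = 0.4 + 5 = 5.4

5.4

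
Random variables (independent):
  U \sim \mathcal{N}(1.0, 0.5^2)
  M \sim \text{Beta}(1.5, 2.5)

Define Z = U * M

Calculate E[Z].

For independent RVs: E[XY] = E[X]*E[Y]
E[U] = 1
E[M] = 0.375
E[Z] = 1 * 0.375 = 0.375

0.375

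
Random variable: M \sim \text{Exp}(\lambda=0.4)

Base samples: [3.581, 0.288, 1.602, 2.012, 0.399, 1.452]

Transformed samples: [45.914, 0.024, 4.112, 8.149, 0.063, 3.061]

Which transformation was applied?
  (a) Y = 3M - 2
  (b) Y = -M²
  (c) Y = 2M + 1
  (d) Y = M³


Checking option (d) Y = M³:
  M = 3.581 -> Y = 45.914 ✓
  M = 0.288 -> Y = 0.024 ✓
  M = 1.602 -> Y = 4.112 ✓
All samples match this transformation.

(d) M³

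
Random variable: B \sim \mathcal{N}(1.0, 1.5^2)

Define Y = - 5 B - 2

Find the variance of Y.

For Y = aB + b: Var(Y) = a² * Var(B)
Var(B) = 1.5^2 = 2.25
Var(Y) = (-5)² * 2.25 = 25 * 2.25 = 56.25

56.25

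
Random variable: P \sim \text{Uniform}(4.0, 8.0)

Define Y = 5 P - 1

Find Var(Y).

For Y = aP + b: Var(Y) = a² * Var(P)
Var(P) = (8 - 4)^2/12 = 1.3333333
Var(Y) = 5² * 1.3333333 = 25 * 1.3333333 = 33.333333

33.333333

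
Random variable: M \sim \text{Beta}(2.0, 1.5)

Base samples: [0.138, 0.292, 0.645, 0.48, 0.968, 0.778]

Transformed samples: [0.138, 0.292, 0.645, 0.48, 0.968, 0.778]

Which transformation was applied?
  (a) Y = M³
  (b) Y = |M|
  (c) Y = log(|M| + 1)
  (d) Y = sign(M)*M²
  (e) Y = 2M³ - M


Checking option (b) Y = |M|:
  M = 0.138 -> Y = 0.138 ✓
  M = 0.292 -> Y = 0.292 ✓
  M = 0.645 -> Y = 0.645 ✓
All samples match this transformation.

(b) |M|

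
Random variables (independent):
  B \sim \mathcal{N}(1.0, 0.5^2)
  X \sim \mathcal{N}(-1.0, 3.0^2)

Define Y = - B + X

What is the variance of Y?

For independent RVs: Var(aX + bY) = a²Var(X) + b²Var(Y)
Var(B) = 0.25
Var(X) = 9
Var(Y) = (-1)²*0.25 + 1²*9
= 1*0.25 + 1*9 = 9.25

9.25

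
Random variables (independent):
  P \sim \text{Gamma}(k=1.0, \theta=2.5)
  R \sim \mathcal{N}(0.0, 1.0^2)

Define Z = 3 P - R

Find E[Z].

E[Z] = 3*E[P] - 1*E[R]
E[P] = 2.5
E[R] = 0
E[Z] = 3*2.5 - 1*0 = 7.5

7.5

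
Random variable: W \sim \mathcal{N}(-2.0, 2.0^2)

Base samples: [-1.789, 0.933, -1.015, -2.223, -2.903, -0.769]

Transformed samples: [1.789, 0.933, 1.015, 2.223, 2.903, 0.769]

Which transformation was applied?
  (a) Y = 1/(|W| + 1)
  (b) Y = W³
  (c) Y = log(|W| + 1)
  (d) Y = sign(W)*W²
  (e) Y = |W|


Checking option (e) Y = |W|:
  W = -1.789 -> Y = 1.789 ✓
  W = 0.933 -> Y = 0.933 ✓
  W = -1.015 -> Y = 1.015 ✓
All samples match this transformation.

(e) |W|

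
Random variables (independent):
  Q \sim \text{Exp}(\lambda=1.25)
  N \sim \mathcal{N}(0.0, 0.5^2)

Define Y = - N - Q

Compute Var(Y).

For independent RVs: Var(aX + bY) = a²Var(X) + b²Var(Y)
Var(Q) = 0.64
Var(N) = 0.25
Var(Y) = (-1)²*0.64 + (-1)²*0.25
= 1*0.64 + 1*0.25 = 0.89

0.89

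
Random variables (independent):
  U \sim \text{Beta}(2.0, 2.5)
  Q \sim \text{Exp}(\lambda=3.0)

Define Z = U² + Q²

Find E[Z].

E[Z] = E[U²] + E[Q²]
E[U²] = Var(U) + E[U]² = 0.044893378 + 0.19753086 = 0.24242424
E[Q²] = Var(Q) + E[Q]² = 0.11111111 + 0.11111111 = 0.22222222
E[Z] = 0.24242424 + 0.22222222 = 0.46464646

0.46464646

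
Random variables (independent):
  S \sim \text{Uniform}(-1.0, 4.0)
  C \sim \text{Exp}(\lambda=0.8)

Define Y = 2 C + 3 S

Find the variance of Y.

For independent RVs: Var(aX + bY) = a²Var(X) + b²Var(Y)
Var(S) = 2.0833333
Var(C) = 1.5625
Var(Y) = 3²*2.0833333 + 2²*1.5625
= 9*2.0833333 + 4*1.5625 = 25

25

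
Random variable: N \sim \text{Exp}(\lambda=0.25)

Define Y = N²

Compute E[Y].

Using E[X²] = Var(X) + (E[X])²:
E[N] = 4
Var(N) = 1/0.25^2 = 16
E[N²] = 16 + 4² = 16 + 16 = 32

32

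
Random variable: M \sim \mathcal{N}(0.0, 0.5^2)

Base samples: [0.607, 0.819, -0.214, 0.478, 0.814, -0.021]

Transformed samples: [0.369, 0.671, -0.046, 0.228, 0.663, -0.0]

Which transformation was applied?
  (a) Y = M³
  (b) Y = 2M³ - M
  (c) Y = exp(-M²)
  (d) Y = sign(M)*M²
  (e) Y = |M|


Checking option (d) Y = sign(M)*M²:
  M = 0.607 -> Y = 0.369 ✓
  M = 0.819 -> Y = 0.671 ✓
  M = -0.214 -> Y = -0.046 ✓
All samples match this transformation.

(d) sign(M)*M²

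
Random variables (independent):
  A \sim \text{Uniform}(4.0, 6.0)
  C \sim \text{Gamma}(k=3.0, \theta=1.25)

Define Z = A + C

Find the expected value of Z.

E[Z] = 1*E[A] + 1*E[C]
E[A] = 5
E[C] = 3.75
E[Z] = 1*5 + 1*3.75 = 8.75

8.75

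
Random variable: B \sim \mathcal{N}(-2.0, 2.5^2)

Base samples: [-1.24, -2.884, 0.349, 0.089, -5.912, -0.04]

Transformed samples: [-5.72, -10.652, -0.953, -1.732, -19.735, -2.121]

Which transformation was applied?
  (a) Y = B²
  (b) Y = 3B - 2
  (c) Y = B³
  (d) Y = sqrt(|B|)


Checking option (b) Y = 3B - 2:
  B = -1.24 -> Y = -5.72 ✓
  B = -2.884 -> Y = -10.652 ✓
  B = 0.349 -> Y = -0.953 ✓
All samples match this transformation.

(b) 3B - 2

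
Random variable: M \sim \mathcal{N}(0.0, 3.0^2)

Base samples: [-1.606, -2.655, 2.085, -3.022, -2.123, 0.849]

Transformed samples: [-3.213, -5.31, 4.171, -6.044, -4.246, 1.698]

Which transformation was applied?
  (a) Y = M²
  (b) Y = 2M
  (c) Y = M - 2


Checking option (b) Y = 2M:
  M = -1.606 -> Y = -3.213 ✓
  M = -2.655 -> Y = -5.31 ✓
  M = 2.085 -> Y = 4.171 ✓
All samples match this transformation.

(b) 2M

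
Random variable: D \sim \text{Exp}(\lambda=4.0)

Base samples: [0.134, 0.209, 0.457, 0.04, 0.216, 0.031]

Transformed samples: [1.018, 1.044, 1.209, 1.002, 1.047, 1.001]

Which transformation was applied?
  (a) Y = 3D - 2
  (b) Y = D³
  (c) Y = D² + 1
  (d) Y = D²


Checking option (c) Y = D² + 1:
  D = 0.134 -> Y = 1.018 ✓
  D = 0.209 -> Y = 1.044 ✓
  D = 0.457 -> Y = 1.209 ✓
All samples match this transformation.

(c) D² + 1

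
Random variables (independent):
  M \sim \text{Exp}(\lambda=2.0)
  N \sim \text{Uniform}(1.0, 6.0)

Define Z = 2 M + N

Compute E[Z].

E[Z] = 2*E[M] + 1*E[N]
E[M] = 0.5
E[N] = 3.5
E[Z] = 2*0.5 + 1*3.5 = 4.5

4.5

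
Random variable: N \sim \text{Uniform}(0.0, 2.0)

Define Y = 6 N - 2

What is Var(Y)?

For Y = aN + b: Var(Y) = a² * Var(N)
Var(N) = (2 - 0)^2/12 = 0.33333333
Var(Y) = 6² * 0.33333333 = 36 * 0.33333333 = 12

12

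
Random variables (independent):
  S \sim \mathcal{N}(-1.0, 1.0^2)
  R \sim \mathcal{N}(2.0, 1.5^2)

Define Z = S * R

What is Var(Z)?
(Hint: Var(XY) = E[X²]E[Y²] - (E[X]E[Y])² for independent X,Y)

Var(XY) = E[X²]E[Y²] - (E[X]E[Y])²
E[S] = -1, Var(S) = 1
E[R] = 2, Var(R) = 2.25
E[S²] = 1 + (-1)² = 2
E[R²] = 2.25 + 2² = 6.25
Var(Z) = 2*6.25 - (-1*2)²
= 12.5 - 4 = 8.5

8.5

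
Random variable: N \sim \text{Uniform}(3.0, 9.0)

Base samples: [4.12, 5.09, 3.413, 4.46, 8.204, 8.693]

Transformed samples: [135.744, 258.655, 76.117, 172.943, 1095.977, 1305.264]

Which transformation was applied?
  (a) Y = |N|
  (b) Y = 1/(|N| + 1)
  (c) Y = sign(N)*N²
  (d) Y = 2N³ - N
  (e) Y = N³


Checking option (d) Y = 2N³ - N:
  N = 4.12 -> Y = 135.744 ✓
  N = 5.09 -> Y = 258.655 ✓
  N = 3.413 -> Y = 76.117 ✓
All samples match this transformation.

(d) 2N³ - N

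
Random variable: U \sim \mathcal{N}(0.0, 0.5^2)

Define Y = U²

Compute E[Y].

Using E[X²] = Var(X) + (E[X])²:
E[U] = 0
Var(U) = 0.5^2 = 0.25
E[U²] = 0.25 + 0² = 0.25 + 0 = 0.25

0.25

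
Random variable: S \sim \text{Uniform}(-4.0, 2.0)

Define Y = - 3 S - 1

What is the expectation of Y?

For Y = -3S - 1:
E[Y] = -3 * E[S] - 1
E[S] = (-4 + 2)/2 = -1
E[Y] = -3 * (-1) - 1 = 2

2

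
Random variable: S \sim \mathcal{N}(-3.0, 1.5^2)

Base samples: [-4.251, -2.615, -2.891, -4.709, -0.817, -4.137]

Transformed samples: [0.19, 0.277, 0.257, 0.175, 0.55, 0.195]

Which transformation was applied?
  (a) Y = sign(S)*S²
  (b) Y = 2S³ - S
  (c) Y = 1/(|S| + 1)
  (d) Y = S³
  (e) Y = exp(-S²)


Checking option (c) Y = 1/(|S| + 1):
  S = -4.251 -> Y = 0.19 ✓
  S = -2.615 -> Y = 0.277 ✓
  S = -2.891 -> Y = 0.257 ✓
All samples match this transformation.

(c) 1/(|S| + 1)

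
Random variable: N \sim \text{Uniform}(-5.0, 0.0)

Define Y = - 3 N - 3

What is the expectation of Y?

For Y = -3N - 3:
E[Y] = -3 * E[N] - 3
E[N] = (-5 + 0)/2 = -2.5
E[Y] = -3 * (-2.5) - 3 = 4.5

4.5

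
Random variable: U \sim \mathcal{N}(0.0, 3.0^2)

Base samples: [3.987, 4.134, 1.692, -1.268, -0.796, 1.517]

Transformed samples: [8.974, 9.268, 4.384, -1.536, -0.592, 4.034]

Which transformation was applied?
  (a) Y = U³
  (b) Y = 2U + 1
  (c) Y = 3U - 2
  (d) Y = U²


Checking option (b) Y = 2U + 1:
  U = 3.987 -> Y = 8.974 ✓
  U = 4.134 -> Y = 9.268 ✓
  U = 1.692 -> Y = 4.384 ✓
All samples match this transformation.

(b) 2U + 1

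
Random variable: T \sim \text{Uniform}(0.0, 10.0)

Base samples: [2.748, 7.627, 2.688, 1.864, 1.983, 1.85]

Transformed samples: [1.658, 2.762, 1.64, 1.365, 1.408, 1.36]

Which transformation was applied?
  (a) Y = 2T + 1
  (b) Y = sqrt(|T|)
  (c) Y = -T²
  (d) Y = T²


Checking option (b) Y = sqrt(|T|):
  T = 2.748 -> Y = 1.658 ✓
  T = 7.627 -> Y = 2.762 ✓
  T = 2.688 -> Y = 1.64 ✓
All samples match this transformation.

(b) sqrt(|T|)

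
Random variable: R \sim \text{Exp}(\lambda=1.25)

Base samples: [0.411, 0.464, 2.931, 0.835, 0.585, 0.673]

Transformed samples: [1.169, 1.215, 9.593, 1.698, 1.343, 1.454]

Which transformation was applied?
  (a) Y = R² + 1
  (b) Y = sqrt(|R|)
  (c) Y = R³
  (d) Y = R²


Checking option (a) Y = R² + 1:
  R = 0.411 -> Y = 1.169 ✓
  R = 0.464 -> Y = 1.215 ✓
  R = 2.931 -> Y = 9.593 ✓
All samples match this transformation.

(a) R² + 1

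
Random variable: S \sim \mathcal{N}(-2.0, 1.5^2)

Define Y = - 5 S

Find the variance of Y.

For Y = aS + b: Var(Y) = a² * Var(S)
Var(S) = 1.5^2 = 2.25
Var(Y) = (-5)² * 2.25 = 25 * 2.25 = 56.25

56.25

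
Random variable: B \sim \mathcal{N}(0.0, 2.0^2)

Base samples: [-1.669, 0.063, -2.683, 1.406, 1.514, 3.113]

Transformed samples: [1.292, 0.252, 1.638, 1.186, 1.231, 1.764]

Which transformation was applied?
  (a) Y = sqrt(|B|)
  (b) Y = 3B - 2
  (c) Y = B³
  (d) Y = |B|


Checking option (a) Y = sqrt(|B|):
  B = -1.669 -> Y = 1.292 ✓
  B = 0.063 -> Y = 0.252 ✓
  B = -2.683 -> Y = 1.638 ✓
All samples match this transformation.

(a) sqrt(|B|)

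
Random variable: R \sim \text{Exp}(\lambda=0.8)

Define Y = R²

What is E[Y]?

E[R²] = Var(R) + (E[R])² = 1.5625 + 1.5625 = 3.125

3.125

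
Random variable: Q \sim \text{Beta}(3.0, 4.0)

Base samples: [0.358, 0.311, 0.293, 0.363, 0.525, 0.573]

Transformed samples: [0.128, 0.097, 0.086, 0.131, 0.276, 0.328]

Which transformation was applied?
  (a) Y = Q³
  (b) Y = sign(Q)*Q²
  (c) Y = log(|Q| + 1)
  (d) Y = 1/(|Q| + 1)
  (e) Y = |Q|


Checking option (b) Y = sign(Q)*Q²:
  Q = 0.358 -> Y = 0.128 ✓
  Q = 0.311 -> Y = 0.097 ✓
  Q = 0.293 -> Y = 0.086 ✓
All samples match this transformation.

(b) sign(Q)*Q²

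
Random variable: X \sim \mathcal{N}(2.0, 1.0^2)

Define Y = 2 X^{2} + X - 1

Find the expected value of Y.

E[Y] = 2*E[X²] + 1*E[X] - 1
E[X] = 2
E[X²] = Var(X) + (E[X])² = 1 + 4 = 5
E[Y] = 2*5 + 1*2 - 1 = 11

11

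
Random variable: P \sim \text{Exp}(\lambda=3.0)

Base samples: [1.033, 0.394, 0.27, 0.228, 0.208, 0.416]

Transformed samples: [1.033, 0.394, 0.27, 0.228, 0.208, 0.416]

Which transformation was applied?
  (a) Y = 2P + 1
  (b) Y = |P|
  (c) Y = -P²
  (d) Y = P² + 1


Checking option (b) Y = |P|:
  P = 1.033 -> Y = 1.033 ✓
  P = 0.394 -> Y = 0.394 ✓
  P = 0.27 -> Y = 0.27 ✓
All samples match this transformation.

(b) |P|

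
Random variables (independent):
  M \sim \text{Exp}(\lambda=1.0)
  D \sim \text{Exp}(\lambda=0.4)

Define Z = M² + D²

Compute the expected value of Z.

E[Z] = E[M²] + E[D²]
E[M²] = Var(M) + E[M]² = 1 + 1 = 2
E[D²] = Var(D) + E[D]² = 6.25 + 6.25 = 12.5
E[Z] = 2 + 12.5 = 14.5

14.5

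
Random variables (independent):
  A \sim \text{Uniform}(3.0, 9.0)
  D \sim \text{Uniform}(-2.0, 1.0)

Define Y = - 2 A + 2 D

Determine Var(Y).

For independent RVs: Var(aX + bY) = a²Var(X) + b²Var(Y)
Var(A) = 3
Var(D) = 0.75
Var(Y) = (-2)²*3 + 2²*0.75
= 4*3 + 4*0.75 = 15

15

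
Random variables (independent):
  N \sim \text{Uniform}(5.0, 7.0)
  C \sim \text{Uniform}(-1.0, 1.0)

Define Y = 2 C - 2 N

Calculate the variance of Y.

For independent RVs: Var(aX + bY) = a²Var(X) + b²Var(Y)
Var(N) = 0.33333333
Var(C) = 0.33333333
Var(Y) = (-2)²*0.33333333 + 2²*0.33333333
= 4*0.33333333 + 4*0.33333333 = 2.6666667

2.6666667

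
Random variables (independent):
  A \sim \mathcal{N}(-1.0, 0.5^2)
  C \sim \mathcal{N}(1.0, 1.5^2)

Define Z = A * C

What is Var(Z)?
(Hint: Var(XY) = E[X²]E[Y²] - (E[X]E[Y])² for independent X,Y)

Var(XY) = E[X²]E[Y²] - (E[X]E[Y])²
E[A] = -1, Var(A) = 0.25
E[C] = 1, Var(C) = 2.25
E[A²] = 0.25 + (-1)² = 1.25
E[C²] = 2.25 + 1² = 3.25
Var(Z) = 1.25*3.25 - (-1*1)²
= 4.0625 - 1 = 3.0625

3.0625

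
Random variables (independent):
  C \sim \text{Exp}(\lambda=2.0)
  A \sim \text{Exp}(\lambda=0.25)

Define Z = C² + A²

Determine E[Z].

E[Z] = E[C²] + E[A²]
E[C²] = Var(C) + E[C]² = 0.25 + 0.25 = 0.5
E[A²] = Var(A) + E[A]² = 16 + 16 = 32
E[Z] = 0.5 + 32 = 32.5

32.5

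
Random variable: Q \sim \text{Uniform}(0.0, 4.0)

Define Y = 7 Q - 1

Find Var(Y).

For Y = aQ + b: Var(Y) = a² * Var(Q)
Var(Q) = (4 - 0)^2/12 = 1.3333333
Var(Y) = 7² * 1.3333333 = 49 * 1.3333333 = 65.333333

65.333333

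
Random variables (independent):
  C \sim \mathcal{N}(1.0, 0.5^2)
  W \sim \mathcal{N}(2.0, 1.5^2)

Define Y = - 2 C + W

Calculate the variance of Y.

For independent RVs: Var(aX + bY) = a²Var(X) + b²Var(Y)
Var(C) = 0.25
Var(W) = 2.25
Var(Y) = (-2)²*0.25 + 1²*2.25
= 4*0.25 + 1*2.25 = 3.25

3.25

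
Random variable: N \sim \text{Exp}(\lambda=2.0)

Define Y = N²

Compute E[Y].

E[N²] = Var(N) + (E[N])² = 0.25 + 0.25 = 0.5

0.5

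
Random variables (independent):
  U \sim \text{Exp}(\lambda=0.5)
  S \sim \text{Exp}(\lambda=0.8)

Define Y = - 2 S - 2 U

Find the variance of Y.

For independent RVs: Var(aX + bY) = a²Var(X) + b²Var(Y)
Var(U) = 4
Var(S) = 1.5625
Var(Y) = (-2)²*4 + (-2)²*1.5625
= 4*4 + 4*1.5625 = 22.25

22.25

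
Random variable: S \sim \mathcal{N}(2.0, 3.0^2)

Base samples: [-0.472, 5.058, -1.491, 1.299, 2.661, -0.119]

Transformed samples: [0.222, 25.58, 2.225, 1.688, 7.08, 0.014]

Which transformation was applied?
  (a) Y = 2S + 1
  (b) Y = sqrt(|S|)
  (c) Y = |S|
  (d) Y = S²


Checking option (d) Y = S²:
  S = -0.472 -> Y = 0.222 ✓
  S = 5.058 -> Y = 25.58 ✓
  S = -1.491 -> Y = 2.225 ✓
All samples match this transformation.

(d) S²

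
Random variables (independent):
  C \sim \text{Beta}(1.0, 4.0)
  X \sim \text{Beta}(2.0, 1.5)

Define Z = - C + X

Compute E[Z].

E[Z] = -1*E[C] + 1*E[X]
E[C] = 0.2
E[X] = 0.57142857
E[Z] = -1*0.2 + 1*0.57142857 = 0.37142857

0.37142857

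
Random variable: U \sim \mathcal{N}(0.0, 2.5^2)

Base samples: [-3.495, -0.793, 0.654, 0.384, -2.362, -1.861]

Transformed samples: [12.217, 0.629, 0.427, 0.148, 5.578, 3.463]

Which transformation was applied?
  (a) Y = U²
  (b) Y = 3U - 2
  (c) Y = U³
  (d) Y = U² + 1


Checking option (a) Y = U²:
  U = -3.495 -> Y = 12.217 ✓
  U = -0.793 -> Y = 0.629 ✓
  U = 0.654 -> Y = 0.427 ✓
All samples match this transformation.

(a) U²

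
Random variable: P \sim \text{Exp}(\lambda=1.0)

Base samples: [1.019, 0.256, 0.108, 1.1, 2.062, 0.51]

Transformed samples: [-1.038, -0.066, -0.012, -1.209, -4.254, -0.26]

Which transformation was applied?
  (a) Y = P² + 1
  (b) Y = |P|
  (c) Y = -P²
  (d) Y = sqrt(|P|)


Checking option (c) Y = -P²:
  P = 1.019 -> Y = -1.038 ✓
  P = 0.256 -> Y = -0.066 ✓
  P = 0.108 -> Y = -0.012 ✓
All samples match this transformation.

(c) -P²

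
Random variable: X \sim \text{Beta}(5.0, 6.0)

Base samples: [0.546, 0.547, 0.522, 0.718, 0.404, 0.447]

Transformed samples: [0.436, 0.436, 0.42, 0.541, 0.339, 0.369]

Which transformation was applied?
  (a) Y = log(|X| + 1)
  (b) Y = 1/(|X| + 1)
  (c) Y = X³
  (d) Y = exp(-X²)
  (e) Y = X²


Checking option (a) Y = log(|X| + 1):
  X = 0.546 -> Y = 0.436 ✓
  X = 0.547 -> Y = 0.436 ✓
  X = 0.522 -> Y = 0.42 ✓
All samples match this transformation.

(a) log(|X| + 1)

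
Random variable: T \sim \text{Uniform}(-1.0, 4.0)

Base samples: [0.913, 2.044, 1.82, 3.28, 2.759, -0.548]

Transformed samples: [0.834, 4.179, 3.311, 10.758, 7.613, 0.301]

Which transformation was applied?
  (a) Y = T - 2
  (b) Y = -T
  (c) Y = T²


Checking option (c) Y = T²:
  T = 0.913 -> Y = 0.834 ✓
  T = 2.044 -> Y = 4.179 ✓
  T = 1.82 -> Y = 3.311 ✓
All samples match this transformation.

(c) T²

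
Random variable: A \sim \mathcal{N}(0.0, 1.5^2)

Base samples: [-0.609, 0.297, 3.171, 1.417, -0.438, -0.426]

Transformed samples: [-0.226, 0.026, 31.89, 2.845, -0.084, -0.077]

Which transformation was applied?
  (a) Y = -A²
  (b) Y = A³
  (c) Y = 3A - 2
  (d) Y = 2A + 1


Checking option (b) Y = A³:
  A = -0.609 -> Y = -0.226 ✓
  A = 0.297 -> Y = 0.026 ✓
  A = 3.171 -> Y = 31.89 ✓
All samples match this transformation.

(b) A³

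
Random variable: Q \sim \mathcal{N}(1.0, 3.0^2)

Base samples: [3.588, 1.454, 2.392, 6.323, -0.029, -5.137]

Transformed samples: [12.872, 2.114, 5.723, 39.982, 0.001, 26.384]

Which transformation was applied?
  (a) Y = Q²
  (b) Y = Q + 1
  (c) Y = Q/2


Checking option (a) Y = Q²:
  Q = 3.588 -> Y = 12.872 ✓
  Q = 1.454 -> Y = 2.114 ✓
  Q = 2.392 -> Y = 5.723 ✓
All samples match this transformation.

(a) Q²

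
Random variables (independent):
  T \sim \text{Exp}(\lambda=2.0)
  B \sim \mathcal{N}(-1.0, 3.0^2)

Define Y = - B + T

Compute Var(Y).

For independent RVs: Var(aX + bY) = a²Var(X) + b²Var(Y)
Var(T) = 0.25
Var(B) = 9
Var(Y) = 1²*0.25 + (-1)²*9
= 1*0.25 + 1*9 = 9.25

9.25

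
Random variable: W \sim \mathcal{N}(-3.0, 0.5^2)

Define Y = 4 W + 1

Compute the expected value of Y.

For Y = 4W + 1:
E[Y] = 4 * E[W] + 1
E[W] = -3.0 = -3
E[Y] = 4 * (-3) + 1 = -11

-11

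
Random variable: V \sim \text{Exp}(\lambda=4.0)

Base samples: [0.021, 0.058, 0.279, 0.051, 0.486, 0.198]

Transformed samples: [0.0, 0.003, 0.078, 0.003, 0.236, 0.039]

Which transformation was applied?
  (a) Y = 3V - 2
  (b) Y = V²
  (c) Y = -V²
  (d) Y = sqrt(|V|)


Checking option (b) Y = V²:
  V = 0.021 -> Y = 0.0 ✓
  V = 0.058 -> Y = 0.003 ✓
  V = 0.279 -> Y = 0.078 ✓
All samples match this transformation.

(b) V²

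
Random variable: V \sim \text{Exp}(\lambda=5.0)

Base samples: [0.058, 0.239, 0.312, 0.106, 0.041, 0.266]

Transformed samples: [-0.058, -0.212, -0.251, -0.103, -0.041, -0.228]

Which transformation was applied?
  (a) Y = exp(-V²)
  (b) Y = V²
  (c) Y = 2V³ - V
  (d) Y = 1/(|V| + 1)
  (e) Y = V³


Checking option (c) Y = 2V³ - V:
  V = 0.058 -> Y = -0.058 ✓
  V = 0.239 -> Y = -0.212 ✓
  V = 0.312 -> Y = -0.251 ✓
All samples match this transformation.

(c) 2V³ - V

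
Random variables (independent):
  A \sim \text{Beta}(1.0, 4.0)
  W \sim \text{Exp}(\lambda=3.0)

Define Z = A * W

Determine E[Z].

For independent RVs: E[XY] = E[X]*E[Y]
E[A] = 0.2
E[W] = 0.33333333
E[Z] = 0.2 * 0.33333333 = 0.066666667

0.066666667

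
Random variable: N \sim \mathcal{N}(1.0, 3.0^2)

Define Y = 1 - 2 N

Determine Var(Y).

For Y = aN + b: Var(Y) = a² * Var(N)
Var(N) = 3.0^2 = 9
Var(Y) = (-2)² * 9 = 4 * 9 = 36

36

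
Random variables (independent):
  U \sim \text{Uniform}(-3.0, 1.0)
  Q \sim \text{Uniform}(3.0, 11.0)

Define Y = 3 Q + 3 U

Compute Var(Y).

For independent RVs: Var(aX + bY) = a²Var(X) + b²Var(Y)
Var(U) = 1.3333333
Var(Q) = 5.3333333
Var(Y) = 3²*1.3333333 + 3²*5.3333333
= 9*1.3333333 + 9*5.3333333 = 60

60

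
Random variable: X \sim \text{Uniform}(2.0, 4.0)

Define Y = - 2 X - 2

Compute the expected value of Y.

For Y = -2X - 2:
E[Y] = -2 * E[X] - 2
E[X] = (2 + 4)/2 = 3
E[Y] = -2 * 3 - 2 = -8

-8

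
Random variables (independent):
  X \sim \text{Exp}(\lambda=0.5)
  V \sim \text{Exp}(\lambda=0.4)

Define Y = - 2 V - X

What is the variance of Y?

For independent RVs: Var(aX + bY) = a²Var(X) + b²Var(Y)
Var(X) = 4
Var(V) = 6.25
Var(Y) = (-1)²*4 + (-2)²*6.25
= 1*4 + 4*6.25 = 29

29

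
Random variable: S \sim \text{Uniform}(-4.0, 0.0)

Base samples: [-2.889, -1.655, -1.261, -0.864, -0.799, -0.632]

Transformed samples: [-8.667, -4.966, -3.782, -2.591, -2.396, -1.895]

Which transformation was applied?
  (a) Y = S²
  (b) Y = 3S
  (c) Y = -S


Checking option (b) Y = 3S:
  S = -2.889 -> Y = -8.667 ✓
  S = -1.655 -> Y = -4.966 ✓
  S = -1.261 -> Y = -3.782 ✓
All samples match this transformation.

(b) 3S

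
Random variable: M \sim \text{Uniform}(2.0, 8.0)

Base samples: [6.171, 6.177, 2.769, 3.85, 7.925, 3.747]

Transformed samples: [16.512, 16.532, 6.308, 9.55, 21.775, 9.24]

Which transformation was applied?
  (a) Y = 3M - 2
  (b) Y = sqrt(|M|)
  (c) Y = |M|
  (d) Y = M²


Checking option (a) Y = 3M - 2:
  M = 6.171 -> Y = 16.512 ✓
  M = 6.177 -> Y = 16.532 ✓
  M = 2.769 -> Y = 6.308 ✓
All samples match this transformation.

(a) 3M - 2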